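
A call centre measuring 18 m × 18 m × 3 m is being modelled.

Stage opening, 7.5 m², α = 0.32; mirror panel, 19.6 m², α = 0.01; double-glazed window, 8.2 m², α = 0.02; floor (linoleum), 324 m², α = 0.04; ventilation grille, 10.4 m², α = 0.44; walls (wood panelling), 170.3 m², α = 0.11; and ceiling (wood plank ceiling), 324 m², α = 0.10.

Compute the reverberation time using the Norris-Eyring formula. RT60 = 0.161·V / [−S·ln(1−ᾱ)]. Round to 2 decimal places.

2.10 seconds

S = Σ Sᵢ = 864.0 m².
Σ(Sᵢαᵢ) = 7.5·0.32 + 19.6·0.01 + 8.2·0.02 + 324·0.04 + 10.4·0.44 + 170.3·0.11 + 324·0.10 = 71.429.
ᾱ = 71.429 / 864.0 = 0.0827.
−S·ln(1−ᾱ) = −864.0 × ln(1 − 0.0827) = 74.581.
V = 18 × 18 × 3 = 972 m³.
T = 0.161·V/[−S·ln(1−ᾱ)] = 0.161·972/74.581 = 2.10 s.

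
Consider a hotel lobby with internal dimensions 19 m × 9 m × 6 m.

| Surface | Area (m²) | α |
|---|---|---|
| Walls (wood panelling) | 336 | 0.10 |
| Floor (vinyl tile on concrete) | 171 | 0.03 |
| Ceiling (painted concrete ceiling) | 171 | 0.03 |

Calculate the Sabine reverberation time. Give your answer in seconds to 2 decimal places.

3.77 sec

Equivalent absorption area: A = 336·0.10 + 171·0.03 + 171·0.03 = 43.860 m².
Volume V = 19 × 9 × 6 = 1026 m³.
RT60 = 0.161 · V / A = 0.161 × 1026 / 43.860 = 3.77 s.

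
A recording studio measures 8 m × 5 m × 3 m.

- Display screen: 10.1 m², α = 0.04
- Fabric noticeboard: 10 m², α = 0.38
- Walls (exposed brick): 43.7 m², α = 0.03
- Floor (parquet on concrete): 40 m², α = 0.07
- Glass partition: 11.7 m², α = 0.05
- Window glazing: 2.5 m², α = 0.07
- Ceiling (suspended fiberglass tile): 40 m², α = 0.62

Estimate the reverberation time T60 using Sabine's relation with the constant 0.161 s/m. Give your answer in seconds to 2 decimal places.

A = Σ Sᵢαᵢ = 10.1*0.04 + 10*0.38 + 43.7*0.03 + 40*0.07 + 11.7*0.05 + 2.5*0.07 + 40*0.62 = 33.875 sabins.
V = 8·5·3 = 120 m³.
T = 0.161 V/A = 0.161·120/33.875 = 0.57 s.

0.57 s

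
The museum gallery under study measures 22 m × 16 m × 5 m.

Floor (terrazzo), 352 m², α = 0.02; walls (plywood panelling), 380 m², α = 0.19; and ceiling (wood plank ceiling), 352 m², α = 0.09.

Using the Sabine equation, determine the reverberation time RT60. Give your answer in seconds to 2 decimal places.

Summing Sᵢαᵢ: 7.040 + 72.200 + 31.680 → A = 110.920 sabins.
Room volume: 1760 m³.
T = 0.161 V/A = 0.161·1760/110.920 = 2.55 s.

2.55 s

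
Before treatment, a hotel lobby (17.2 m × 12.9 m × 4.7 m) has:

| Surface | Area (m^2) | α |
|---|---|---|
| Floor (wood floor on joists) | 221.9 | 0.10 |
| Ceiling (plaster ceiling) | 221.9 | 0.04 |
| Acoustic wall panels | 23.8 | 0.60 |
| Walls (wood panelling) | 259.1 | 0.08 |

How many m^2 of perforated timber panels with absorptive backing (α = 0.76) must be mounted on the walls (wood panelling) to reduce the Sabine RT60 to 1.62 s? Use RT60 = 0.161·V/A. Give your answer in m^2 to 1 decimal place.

55.2

A₁ = Σ Sᵢαᵢ = 221.9*0.10 + 221.9*0.04 + 23.8*0.60 + 259.1*0.08 = 66.074 sabins.
V = 1042.836 m³. Target absorption A₂ = 0.161 × 1042.836 / 1.62 = 103.640 sabins.
ΔA needed = 103.640 − 66.074 = 37.566 sabins.
Each m^2 of panel replacing the walls (wood panelling) adds (0.76 − 0.08) = 0.68 sabins.
Panel area = 37.566 / 0.68 = 55.2 m^2.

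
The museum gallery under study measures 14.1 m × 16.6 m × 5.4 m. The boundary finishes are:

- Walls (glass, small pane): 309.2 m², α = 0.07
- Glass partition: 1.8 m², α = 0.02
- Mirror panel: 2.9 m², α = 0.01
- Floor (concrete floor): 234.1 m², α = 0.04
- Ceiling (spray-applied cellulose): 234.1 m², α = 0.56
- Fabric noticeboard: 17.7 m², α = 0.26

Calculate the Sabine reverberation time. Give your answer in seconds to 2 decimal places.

Total absorption A = 309.2*0.07 + 1.8*0.02 + 2.9*0.01 + 234.1*0.04 + 234.1*0.56 + 17.7*0.26
  = 21.644 + 0.036 + 0.029 + 9.364 + 131.096 + 4.602 = 166.771 m² sabins.
Room volume: 1263.924 m³.
Sabine: RT60 = 0.161 × 1263.924 / 166.771 = 1.22 s.

1.22 sec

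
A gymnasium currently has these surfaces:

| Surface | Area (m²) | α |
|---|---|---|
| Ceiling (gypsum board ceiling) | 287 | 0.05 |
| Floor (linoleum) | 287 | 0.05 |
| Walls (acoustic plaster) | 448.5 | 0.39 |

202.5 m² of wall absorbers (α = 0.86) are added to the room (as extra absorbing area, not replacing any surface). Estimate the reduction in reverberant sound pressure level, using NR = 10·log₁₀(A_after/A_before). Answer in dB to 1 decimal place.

2.7 dB

Total absorption A_before = 287·0.05 + 287·0.05 + 448.5·0.39
  = 14.350 + 14.350 + 174.915 = 203.615 m² sabins.
Treatment contributes 202.5·0.86 = 174.150 sabins.
New total A_after = 377.765 sabins.
NR = 10·log₁₀(377.765/203.615) = 2.7 dB.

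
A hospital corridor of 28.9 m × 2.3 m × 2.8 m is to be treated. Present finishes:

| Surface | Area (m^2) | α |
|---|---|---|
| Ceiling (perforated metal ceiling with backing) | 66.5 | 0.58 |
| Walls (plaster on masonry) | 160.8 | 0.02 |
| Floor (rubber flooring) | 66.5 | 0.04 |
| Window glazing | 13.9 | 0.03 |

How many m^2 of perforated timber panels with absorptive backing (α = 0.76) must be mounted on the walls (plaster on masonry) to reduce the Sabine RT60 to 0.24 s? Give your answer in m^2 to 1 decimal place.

108.1

Equivalent absorption area: A₁ = 66.5·0.58 + 160.8·0.02 + 66.5·0.04 + 13.9·0.03 = 44.863 m^2.
Required A₂ = 0.161·186.116/0.24 = 124.853 sabins.
Absorption to add: 124.853 − 44.863 = 79.990 sabins.
Each m^2 of panel replacing the walls (plaster on masonry) adds (0.76 − 0.02) = 0.74 sabins.
Area = ΔA/Δα = 79.990/0.74 = 108.1 m^2.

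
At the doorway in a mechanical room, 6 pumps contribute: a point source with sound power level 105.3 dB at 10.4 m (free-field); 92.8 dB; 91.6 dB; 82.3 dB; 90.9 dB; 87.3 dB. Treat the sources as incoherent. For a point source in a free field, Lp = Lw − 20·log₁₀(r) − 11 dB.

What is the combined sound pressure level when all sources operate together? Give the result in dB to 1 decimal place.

Source at 10.4 m: Lp = 105.3 − 20·log₁₀(10.4) − 11 = 74.0 dB.
Sum in the linear (power) domain: Σ 10^(Lᵢ/10) = 10^(74.0/10) + 10^(92.8/10) + 10^(91.6/10) + 10^(82.3/10) + 10^(90.9/10) + 10^(87.3/10) = 5.313e+09.
Combined level = 10 log₁₀(5.313e+09) = 97.3 dB.

97.3 dB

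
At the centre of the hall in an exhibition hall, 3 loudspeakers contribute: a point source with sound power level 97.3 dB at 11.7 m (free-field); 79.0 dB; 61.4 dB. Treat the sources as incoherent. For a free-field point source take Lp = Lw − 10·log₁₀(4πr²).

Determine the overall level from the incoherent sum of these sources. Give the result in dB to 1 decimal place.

Source at 11.7 m: Lp = 97.3 − 10·log₁₀(4π·11.7²) = 97.3 − 10·log₁₀(1720.210) = 64.9 dB.
Σ 10^(Lᵢ/10) = 8.39e+07.
Combined level = 10 log₁₀(8.39e+07) = 79.2 dB.

79.2 dB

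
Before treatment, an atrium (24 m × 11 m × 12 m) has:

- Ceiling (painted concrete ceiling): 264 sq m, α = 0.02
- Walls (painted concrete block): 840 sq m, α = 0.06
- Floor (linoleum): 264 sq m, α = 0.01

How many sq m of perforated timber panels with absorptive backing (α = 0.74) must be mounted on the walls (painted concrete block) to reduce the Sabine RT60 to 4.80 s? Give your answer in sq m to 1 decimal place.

Summing Sᵢαᵢ: 5.280 + 50.400 + 2.640 → A₁ = 58.320 sabins.
V = 3168 m³. Target absorption A₂ = 0.161 × 3168 / 4.80 = 106.260 sabins.
Absorption to add: 106.260 − 58.320 = 47.940 sabins.
Net gain per sq m: Δα = 0.74 − 0.06 = 0.68.
Panel area = 47.940 / 0.68 = 70.5 sq m.

70.5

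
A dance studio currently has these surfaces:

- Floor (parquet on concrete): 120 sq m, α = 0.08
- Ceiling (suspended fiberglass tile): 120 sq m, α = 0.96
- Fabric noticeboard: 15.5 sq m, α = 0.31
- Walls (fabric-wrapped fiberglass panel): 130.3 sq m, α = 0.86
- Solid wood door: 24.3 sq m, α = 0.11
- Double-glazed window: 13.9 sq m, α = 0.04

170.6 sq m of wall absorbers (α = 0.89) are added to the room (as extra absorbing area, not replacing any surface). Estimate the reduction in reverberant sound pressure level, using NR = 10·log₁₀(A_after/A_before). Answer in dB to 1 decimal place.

2.1 dB

Summing Sᵢαᵢ: 9.600 + 115.200 + 4.805 + 112.058 + 2.673 + 0.556 → A_before = 244.892 sabins.
Added absorption = 170.6 × 0.89 = 151.834 sabins.
New total A_after = 396.726 sabins.
Reduction = 10 log₁₀(A_after/A_before) = 10 log₁₀(1.6200) = 2.1 dB.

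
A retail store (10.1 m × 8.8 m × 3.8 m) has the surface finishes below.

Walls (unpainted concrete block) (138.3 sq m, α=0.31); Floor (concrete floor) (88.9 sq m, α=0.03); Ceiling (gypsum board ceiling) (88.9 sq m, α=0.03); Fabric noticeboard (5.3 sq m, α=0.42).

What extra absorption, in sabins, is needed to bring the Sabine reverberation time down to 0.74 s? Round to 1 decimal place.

23.0 sabins

Summing Sᵢαᵢ: 42.873 + 2.667 + 2.667 + 2.226 → A₁ = 50.433 sabins.
Target A₂ = 0.161·337.744/0.74 = 73.482 sabins (V = 337.744 m³).
Shortfall: 73.482 − 50.433 = 23.0 sabins.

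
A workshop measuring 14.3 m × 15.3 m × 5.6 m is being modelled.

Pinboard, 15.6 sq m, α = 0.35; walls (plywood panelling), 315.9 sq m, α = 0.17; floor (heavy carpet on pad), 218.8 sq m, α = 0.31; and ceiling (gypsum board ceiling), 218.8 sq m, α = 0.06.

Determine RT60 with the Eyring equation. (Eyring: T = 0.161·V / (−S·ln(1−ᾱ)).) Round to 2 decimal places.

1.28 sec

S = Σ Sᵢ = 769.1 sq m.
Absorption A = 15.6·0.35 + 315.9·0.17 + 218.8·0.31 + 218.8·0.06 = 140.119 sabins.
Mean coefficient ᾱ = A/S = 0.1822.
−S·ln(1−ᾱ) = −769.1 × ln(1 − 0.1822) = 154.695.
V = 14.3 × 15.3 × 5.6 = 1225.224 m³.
RT60 = 0.161 × 1225.224 / 154.695 = 1.28 s.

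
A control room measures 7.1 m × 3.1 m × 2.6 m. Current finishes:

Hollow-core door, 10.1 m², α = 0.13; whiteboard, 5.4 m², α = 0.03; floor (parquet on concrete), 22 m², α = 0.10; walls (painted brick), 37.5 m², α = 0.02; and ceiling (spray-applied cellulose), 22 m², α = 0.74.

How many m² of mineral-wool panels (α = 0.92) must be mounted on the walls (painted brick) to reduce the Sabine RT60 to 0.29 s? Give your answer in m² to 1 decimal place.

Summing Sᵢαᵢ: 1.313 + 0.162 + 2.200 + 0.750 + 16.280 → A₁ = 20.705 sabins.
Required A₂ = 0.161·57.226/0.29 = 31.770 sabins.
ΔA needed = 31.770 − 20.705 = 11.065 sabins.
Net gain per m²: Δα = 0.92 − 0.02 = 0.90.
Area = ΔA/Δα = 11.065/0.90 = 12.3 m².

12.3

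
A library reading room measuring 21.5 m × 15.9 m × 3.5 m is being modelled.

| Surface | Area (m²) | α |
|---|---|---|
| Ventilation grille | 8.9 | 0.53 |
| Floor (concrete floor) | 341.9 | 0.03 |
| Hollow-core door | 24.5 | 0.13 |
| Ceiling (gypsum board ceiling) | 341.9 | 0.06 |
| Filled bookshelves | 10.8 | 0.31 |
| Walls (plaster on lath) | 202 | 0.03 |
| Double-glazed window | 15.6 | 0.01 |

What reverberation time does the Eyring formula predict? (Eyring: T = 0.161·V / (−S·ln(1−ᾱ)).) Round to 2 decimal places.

Total surface area S = 8.9 + 341.9 + 24.5 + 341.9 + 10.8 + 202 + 15.6 = 945.6 m².
Absorption A = 8.9×0.53 + 341.9×0.03 + 24.5×0.13 + 341.9×0.06 + 10.8×0.31 + 202×0.03 + 15.6×0.01 = 48.237 sabins.
Mean coefficient ᾱ = A/S = 0.0510.
Eyring denominator: −S ln(1−ᾱ) = 49.499.
V = 21.5 × 15.9 × 3.5 = 1196.475 m³.
T = 0.161·V/[−S·ln(1−ᾱ)] = 0.161·1196.475/49.499 = 3.89 s.

3.89 seconds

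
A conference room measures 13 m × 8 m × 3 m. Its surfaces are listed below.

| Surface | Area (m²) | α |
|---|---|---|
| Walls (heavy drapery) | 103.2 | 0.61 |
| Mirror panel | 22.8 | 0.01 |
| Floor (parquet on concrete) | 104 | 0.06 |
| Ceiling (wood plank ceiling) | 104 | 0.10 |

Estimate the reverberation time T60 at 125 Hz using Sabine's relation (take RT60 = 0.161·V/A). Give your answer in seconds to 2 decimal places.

Equivalent absorption area: A = 103.2·0.61 + 22.8·0.01 + 104·0.06 + 104·0.10 = 79.820 m².
Volume V = 13 × 8 × 3 = 312 m³.
RT60 = 0.161 · V / A = 0.161 × 312 / 79.820 = 0.63 s.

0.63 s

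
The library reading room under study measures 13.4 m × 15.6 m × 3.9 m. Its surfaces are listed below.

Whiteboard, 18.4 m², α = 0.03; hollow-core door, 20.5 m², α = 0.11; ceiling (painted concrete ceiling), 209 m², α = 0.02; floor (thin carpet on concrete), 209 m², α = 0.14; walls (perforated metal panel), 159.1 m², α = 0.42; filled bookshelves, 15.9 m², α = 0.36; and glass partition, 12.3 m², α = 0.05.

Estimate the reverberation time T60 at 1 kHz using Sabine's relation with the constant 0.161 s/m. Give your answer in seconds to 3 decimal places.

Total absorption A = 18.4*0.03 + 20.5*0.11 + 209*0.02 + 209*0.14 + 159.1*0.42 + 15.9*0.36 + 12.3*0.05
  = 0.552 + 2.255 + 4.180 + 29.260 + 66.822 + 5.724 + 0.615 = 109.408 m² sabins.
V = 13.4·15.6·3.9 = 815.256 m³.
RT60 = 0.161 · V / A = 0.161 × 815.256 / 109.408 = 1.200 s.

1.200 sec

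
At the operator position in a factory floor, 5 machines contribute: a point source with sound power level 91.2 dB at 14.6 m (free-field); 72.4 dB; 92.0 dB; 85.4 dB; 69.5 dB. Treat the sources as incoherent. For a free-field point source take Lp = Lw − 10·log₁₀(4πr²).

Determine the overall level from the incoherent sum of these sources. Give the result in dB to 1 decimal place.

92.9 dB

Source at 14.6 m: Lp = 91.2 − 10·log₁₀(4π·14.6²) = 91.2 − 10·log₁₀(2678.648) = 56.9 dB.
Converting to relative power and adding: 10^(56.9/10) + 10^(72.4/10) + 10^(92.0/10) + 10^(85.4/10) + 10^(69.5/10) = 1.958e+09.
L_total = 10·log₁₀(1.958e+09) = 92.9 dB.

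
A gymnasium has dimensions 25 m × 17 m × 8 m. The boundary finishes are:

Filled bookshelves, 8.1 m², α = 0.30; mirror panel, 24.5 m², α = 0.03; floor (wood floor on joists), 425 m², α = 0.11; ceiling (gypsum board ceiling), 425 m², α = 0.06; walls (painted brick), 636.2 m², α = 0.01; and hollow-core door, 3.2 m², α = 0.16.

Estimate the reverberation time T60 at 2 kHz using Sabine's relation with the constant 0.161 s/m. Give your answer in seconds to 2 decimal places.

A = Σ Sᵢαᵢ = 8.1×0.30 + 24.5×0.03 + 425×0.11 + 425×0.06 + 636.2×0.01 + 3.2×0.16 = 82.289 sabins.
Room volume: 3400 m³.
Sabine: RT60 = 0.161 × 3400 / 82.289 = 6.65 s.

6.65 s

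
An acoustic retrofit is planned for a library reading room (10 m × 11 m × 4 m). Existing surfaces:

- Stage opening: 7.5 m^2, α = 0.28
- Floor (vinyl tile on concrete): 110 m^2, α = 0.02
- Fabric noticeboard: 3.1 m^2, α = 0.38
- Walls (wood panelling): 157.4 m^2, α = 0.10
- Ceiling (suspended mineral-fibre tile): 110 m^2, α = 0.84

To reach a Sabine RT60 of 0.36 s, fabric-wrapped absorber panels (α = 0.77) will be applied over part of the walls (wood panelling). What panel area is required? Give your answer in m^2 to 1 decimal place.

124.1

Summing Sᵢαᵢ: 2.100 + 2.200 + 1.178 + 15.740 + 92.400 → A₁ = 113.618 sabins.
V = 440 m³. Target absorption A₂ = 0.161 × 440 / 0.36 = 196.778 sabins.
Absorption to add: 196.778 − 113.618 = 83.160 sabins.
Each m^2 of panel replacing the walls (wood panelling) adds (0.77 − 0.10) = 0.67 sabins.
Panel area = 83.160 / 0.67 = 124.1 m^2.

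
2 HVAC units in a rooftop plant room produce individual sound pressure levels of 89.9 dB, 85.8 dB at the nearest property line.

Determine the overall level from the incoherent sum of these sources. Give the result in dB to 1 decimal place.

91.3 dB

Converting to relative power and adding: 10^(89.9/10) + 10^(85.8/10) = 1.357e+09.
Combined level = 10 log₁₀(1.357e+09) = 91.3 dB.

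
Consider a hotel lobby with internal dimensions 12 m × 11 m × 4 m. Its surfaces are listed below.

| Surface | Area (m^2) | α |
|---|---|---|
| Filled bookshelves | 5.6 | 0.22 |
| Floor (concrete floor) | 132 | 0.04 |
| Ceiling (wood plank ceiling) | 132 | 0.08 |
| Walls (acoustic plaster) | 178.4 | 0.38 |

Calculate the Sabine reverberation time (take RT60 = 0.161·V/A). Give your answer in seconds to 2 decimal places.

1.00 sec

Summing Sᵢαᵢ: 1.232 + 5.280 + 10.560 + 67.792 → A = 84.864 sabins.
Room volume: 528 m³.
T = 0.161 V/A = 0.161·528/84.864 = 1.00 s.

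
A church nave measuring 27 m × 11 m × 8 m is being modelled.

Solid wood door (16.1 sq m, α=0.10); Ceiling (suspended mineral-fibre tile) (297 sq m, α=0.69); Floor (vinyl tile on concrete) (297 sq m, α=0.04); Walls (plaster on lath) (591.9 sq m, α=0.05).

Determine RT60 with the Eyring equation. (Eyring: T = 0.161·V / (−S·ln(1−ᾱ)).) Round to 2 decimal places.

1.38 s

S = Σ Sᵢ = 1202.0 sq m.
Σ(Sᵢαᵢ) = 16.1·0.10 + 297·0.69 + 297·0.04 + 591.9·0.05 = 248.015.
Mean coefficient ᾱ = A/S = 0.2063.
Eyring denominator: −S ln(1−ᾱ) = 277.722.
V = 27 × 11 × 8 = 2376 m³.
T = 0.161·V/[−S·ln(1−ᾱ)] = 0.161·2376/277.722 = 1.38 s.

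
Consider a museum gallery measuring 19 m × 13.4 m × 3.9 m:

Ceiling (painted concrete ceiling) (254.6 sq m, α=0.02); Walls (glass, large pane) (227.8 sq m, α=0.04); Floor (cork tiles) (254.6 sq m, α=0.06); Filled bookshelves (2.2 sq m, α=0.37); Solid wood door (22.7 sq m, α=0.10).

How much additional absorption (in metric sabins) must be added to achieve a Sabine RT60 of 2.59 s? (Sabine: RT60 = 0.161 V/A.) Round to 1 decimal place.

Equivalent absorption area: A₁ = 254.6×0.02 + 227.8×0.04 + 254.6×0.06 + 2.2×0.37 + 22.7×0.10 = 32.564 sq m.
V = 992.94 m³. Required absorption A₂ = 0.161 × 992.94 / 2.59 = 61.723 sabins.
Additional absorption ΔA = 61.723 − 32.564 = 29.2 sabins.

29.2 sabins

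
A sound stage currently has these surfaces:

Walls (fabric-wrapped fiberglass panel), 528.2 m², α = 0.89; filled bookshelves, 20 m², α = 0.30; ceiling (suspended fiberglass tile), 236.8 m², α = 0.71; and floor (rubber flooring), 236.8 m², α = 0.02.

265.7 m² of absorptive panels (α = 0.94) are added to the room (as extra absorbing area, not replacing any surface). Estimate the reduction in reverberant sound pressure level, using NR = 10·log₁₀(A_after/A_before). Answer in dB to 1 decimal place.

1.4 dB

Summing Sᵢαᵢ: 470.098 + 6.000 + 168.128 + 4.736 → A_before = 648.962 sabins.
Treatment contributes 265.7·0.94 = 249.758 sabins.
A_after = 648.962 + 249.758 = 898.720 sabins.
NR = 10·log₁₀(898.720/648.962) = 1.4 dB.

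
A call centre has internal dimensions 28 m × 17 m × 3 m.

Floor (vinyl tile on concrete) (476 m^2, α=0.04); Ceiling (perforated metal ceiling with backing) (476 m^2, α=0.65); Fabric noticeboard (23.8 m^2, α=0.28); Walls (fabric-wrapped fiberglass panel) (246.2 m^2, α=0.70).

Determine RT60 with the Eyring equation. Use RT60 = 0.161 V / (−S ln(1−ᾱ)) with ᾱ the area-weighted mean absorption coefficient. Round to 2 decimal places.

S = Σ Sᵢ = 1222.0 m^2.
Σ(Sᵢαᵢ) = 476·0.04 + 476·0.65 + 23.8·0.28 + 246.2·0.70 = 507.444.
ᾱ = 507.444 / 1222.0 = 0.4153.
−S·ln(1−ᾱ) = −1222.0 × ln(1 − 0.4153) = 655.794.
V = 28 × 17 × 3 = 1428 m³.
RT60 = 0.161 × 1428 / 655.794 = 0.35 s.

0.35 s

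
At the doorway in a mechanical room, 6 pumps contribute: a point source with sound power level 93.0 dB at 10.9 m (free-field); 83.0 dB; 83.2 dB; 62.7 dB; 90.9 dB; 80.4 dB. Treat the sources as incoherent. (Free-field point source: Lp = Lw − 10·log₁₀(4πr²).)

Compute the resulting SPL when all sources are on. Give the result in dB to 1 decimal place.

Source at 10.9 m: Lp = 93.0 − 10·log₁₀(4π·10.9²) = 93.0 − 10·log₁₀(1493.010) = 61.3 dB.
Σ 10^(Lᵢ/10) = 1.752e+09.
Combined level = 10 log₁₀(1.752e+09) = 92.4 dB.

92.4 dB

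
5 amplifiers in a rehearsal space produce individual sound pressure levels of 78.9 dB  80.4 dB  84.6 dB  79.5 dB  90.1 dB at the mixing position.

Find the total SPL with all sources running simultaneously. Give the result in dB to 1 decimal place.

92.0 dB

Sum in the linear (power) domain: Σ 10^(Lᵢ/10) = 10^(78.9/10) + 10^(80.4/10) + 10^(84.6/10) + 10^(79.5/10) + 10^(90.1/10) = 1.588e+09.
L_total = 10·log₁₀(1.588e+09) = 92.0 dB.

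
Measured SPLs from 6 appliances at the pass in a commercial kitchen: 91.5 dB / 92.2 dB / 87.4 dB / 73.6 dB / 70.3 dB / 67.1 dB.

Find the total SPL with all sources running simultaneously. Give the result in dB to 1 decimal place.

Converting to relative power and adding: 10^(91.5/10) + 10^(92.2/10) + 10^(87.4/10) + 10^(73.6/10) + 10^(70.3/10) + 10^(67.1/10) = 3.66e+09.
Back to dB: 10·log₁₀ Σ = 95.6 dB.

95.6 dB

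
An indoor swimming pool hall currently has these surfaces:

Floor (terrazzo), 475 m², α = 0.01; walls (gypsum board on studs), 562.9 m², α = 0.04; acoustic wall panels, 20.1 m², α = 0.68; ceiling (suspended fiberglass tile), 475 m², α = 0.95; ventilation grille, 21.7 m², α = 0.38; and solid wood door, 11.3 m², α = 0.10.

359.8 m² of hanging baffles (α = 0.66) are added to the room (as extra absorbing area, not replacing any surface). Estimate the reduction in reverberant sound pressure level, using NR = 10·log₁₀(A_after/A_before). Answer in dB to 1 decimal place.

1.7 dB

Summing Sᵢαᵢ: 4.750 + 22.516 + 13.668 + 451.250 + 8.246 + 1.130 → A_before = 501.560 sabins.
Treatment contributes 359.8·0.66 = 237.468 sabins.
A_after = 501.560 + 237.468 = 739.028 sabins.
Reduction = 10 log₁₀(A_after/A_before) = 10 log₁₀(1.4735) = 1.7 dB.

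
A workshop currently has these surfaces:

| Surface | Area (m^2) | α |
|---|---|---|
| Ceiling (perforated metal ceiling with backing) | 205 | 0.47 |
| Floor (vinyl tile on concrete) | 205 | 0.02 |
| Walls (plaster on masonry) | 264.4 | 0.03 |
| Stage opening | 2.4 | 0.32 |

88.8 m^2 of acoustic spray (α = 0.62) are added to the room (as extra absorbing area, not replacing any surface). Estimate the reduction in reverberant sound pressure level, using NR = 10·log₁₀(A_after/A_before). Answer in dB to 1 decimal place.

Summing Sᵢαᵢ: 96.350 + 4.100 + 7.932 + 0.768 → A_before = 109.150 sabins.
Added absorption = 88.8 × 0.62 = 55.056 sabins.
New total A_after = 164.206 sabins.
NR = 10·log₁₀(164.206/109.150) = 1.8 dB.

1.8 dB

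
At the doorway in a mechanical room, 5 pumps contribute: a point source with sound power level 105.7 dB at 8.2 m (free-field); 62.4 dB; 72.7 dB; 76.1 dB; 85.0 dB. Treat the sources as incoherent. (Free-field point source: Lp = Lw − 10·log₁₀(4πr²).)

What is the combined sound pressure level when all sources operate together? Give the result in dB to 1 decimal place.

86.2 dB

Source at 8.2 m: Lp = 105.7 − 10·log₁₀(4π·8.2²) = 105.7 − 10·log₁₀(844.963) = 76.4 dB.
Converting to relative power and adding: 10^(76.4/10) + 10^(62.4/10) + 10^(72.7/10) + 10^(76.1/10) + 10^(85.0/10) = 4.21e+08.
L_total = 10·log₁₀(4.21e+08) = 86.2 dB.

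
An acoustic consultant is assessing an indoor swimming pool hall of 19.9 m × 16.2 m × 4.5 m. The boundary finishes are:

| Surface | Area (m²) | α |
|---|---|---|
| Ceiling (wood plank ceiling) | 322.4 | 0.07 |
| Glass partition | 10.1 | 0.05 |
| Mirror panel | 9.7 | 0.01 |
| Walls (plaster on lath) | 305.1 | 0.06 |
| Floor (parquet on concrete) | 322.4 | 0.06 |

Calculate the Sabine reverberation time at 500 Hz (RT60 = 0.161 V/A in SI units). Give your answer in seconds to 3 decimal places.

A = Σ Sᵢαᵢ = 322.4*0.07 + 10.1*0.05 + 9.7*0.01 + 305.1*0.06 + 322.4*0.06 = 60.820 sabins.
Room volume: 1450.71 m³.
T = 0.161 V/A = 0.161·1450.71/60.820 = 3.840 s.

3.840 sec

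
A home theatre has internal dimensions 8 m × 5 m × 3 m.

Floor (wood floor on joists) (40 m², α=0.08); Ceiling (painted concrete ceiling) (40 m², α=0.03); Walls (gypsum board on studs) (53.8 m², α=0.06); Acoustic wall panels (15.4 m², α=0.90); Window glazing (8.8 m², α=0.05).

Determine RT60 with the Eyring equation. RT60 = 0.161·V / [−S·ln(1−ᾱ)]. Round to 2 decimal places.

0.82 sec

S = Σ Sᵢ = 158.0 m².
Σ(Sᵢαᵢ) = 40×0.08 + 40×0.03 + 53.8×0.06 + 15.4×0.90 + 8.8×0.05 = 21.928.
Mean coefficient ᾱ = A/S = 0.1388.
−S·ln(1−ᾱ) = −158.0 × ln(1 − 0.1388) = 23.610.
V = 8 × 5 × 3 = 120 m³.
T = 0.161·V/[−S·ln(1−ᾱ)] = 0.161·120/23.610 = 0.82 s.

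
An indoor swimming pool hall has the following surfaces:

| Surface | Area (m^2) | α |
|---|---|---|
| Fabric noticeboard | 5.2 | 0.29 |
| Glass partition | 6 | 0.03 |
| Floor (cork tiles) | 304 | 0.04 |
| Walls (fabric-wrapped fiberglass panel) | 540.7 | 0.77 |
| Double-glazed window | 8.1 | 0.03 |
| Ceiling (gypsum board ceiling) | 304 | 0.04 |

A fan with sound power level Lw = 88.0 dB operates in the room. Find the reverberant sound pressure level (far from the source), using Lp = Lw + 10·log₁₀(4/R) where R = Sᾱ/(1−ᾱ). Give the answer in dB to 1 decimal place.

65.5 dB

Σ(Sᵢαᵢ) = 5.2×0.29 + 6×0.03 + 304×0.04 + 540.7×0.77 + 8.1×0.03 + 304×0.04 = 442.590; total area S = 1168.0 m^2.
ᾱ = 442.590/1168.0 = 0.3789; R = Sᾱ/(1−ᾱ) = 442.590/(1−0.3789) = 712.591 m^2.
Lp = 88.0 + 10·log₁₀(4/712.591) = 88.0 + (-22.51) = 65.5 dB.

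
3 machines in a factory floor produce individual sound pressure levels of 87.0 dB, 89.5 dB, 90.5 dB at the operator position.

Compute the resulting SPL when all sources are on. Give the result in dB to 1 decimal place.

Converting to relative power and adding: 10^(87.0/10) + 10^(89.5/10) + 10^(90.5/10) = 2.514e+09.
Combined level = 10 log₁₀(2.514e+09) = 94.0 dB.

94.0 dB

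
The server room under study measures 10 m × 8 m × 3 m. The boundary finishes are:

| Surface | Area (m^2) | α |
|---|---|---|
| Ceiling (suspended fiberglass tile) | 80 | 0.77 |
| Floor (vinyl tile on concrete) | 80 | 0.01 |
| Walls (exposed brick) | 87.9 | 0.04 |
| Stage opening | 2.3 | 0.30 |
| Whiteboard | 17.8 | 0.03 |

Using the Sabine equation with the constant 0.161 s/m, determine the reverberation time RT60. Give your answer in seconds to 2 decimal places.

0.58 seconds

Equivalent absorption area: A = 80*0.77 + 80*0.01 + 87.9*0.04 + 2.3*0.30 + 17.8*0.03 = 67.140 m^2.
V = 10·8·3 = 240 m³.
RT60 = 0.161 · V / A = 0.161 × 240 / 67.140 = 0.58 s.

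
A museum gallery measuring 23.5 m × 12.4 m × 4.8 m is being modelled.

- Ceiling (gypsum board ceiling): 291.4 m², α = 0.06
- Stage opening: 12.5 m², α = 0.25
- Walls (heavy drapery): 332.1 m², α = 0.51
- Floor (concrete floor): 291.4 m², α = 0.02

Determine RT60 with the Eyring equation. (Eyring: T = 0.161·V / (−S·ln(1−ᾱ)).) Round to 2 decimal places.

1.02 s

S = Σ Sᵢ = 927.4 m².
Σ(Sᵢαᵢ) = 291.4×0.06 + 12.5×0.25 + 332.1×0.51 + 291.4×0.02 = 195.808.
ᾱ = 195.808 / 927.4 = 0.2111.
−S·ln(1−ᾱ) = −927.4 × ln(1 − 0.2111) = 219.901.
V = 23.5 × 12.4 × 4.8 = 1398.72 m³.
T = 0.161·V/[−S·ln(1−ᾱ)] = 0.161·1398.72/219.901 = 1.02 s.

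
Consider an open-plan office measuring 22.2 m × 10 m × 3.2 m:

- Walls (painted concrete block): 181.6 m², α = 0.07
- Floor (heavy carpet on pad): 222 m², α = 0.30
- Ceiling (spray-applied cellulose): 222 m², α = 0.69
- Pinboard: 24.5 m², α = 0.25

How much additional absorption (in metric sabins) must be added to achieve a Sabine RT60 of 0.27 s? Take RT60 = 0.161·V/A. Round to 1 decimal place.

185.0 sabins

Summing Sᵢαᵢ: 12.712 + 66.600 + 153.180 + 6.125 → A₁ = 238.617 sabins.
V = 710.4 m³. Required absorption A₂ = 0.161 × 710.4 / 0.27 = 423.609 sabins.
Shortfall: 423.609 − 238.617 = 185.0 sabins.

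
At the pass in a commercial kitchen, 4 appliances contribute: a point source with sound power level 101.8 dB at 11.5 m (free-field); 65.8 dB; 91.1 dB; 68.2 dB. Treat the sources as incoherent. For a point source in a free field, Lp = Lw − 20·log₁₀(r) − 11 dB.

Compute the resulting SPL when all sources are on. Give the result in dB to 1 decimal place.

91.2 dB

Source at 11.5 m: Lp = 101.8 − 20·log₁₀(11.5) − 11 = 69.6 dB.
Sum in the linear (power) domain: Σ 10^(Lᵢ/10) = 10^(69.6/10) + 10^(65.8/10) + 10^(91.1/10) + 10^(68.2/10) = 1.308e+09.
Combined level = 10 log₁₀(1.308e+09) = 91.2 dB.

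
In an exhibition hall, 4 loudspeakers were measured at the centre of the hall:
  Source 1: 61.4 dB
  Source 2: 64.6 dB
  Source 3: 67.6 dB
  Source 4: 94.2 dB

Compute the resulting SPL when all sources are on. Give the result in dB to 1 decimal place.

94.2 dB

Converting to relative power and adding: 10^(61.4/10) + 10^(64.6/10) + 10^(67.6/10) + 10^(94.2/10) = 2.64e+09.
L_total = 10·log₁₀(2.64e+09) = 94.2 dB.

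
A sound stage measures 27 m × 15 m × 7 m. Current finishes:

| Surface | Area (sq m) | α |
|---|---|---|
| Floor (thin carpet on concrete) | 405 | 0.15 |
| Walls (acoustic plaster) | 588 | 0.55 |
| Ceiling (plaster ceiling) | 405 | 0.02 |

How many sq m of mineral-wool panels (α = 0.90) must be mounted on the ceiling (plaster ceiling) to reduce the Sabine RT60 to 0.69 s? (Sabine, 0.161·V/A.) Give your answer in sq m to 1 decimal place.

A₁ = Σ Sᵢαᵢ = 405·0.15 + 588·0.55 + 405·0.02 = 392.250 sabins.
V = 2835 m³. Target absorption A₂ = 0.161 × 2835 / 0.69 = 661.500 sabins.
Absorption to add: 661.500 − 392.250 = 269.250 sabins.
Net gain per sq m: Δα = 0.90 − 0.02 = 0.88.
Area = ΔA/Δα = 269.250/0.88 = 306.0 sq m.

306.0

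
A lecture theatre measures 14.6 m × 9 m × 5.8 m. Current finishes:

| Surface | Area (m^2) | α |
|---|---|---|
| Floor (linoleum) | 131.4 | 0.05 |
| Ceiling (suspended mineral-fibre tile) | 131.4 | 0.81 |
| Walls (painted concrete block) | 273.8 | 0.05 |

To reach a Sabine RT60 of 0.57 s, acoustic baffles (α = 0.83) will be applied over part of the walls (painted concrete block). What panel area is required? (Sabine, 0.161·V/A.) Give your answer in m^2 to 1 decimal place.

Summing Sᵢαᵢ: 6.570 + 106.434 + 13.690 → A₁ = 126.694 sabins.
V = 762.12 m³. Target absorption A₂ = 0.161 × 762.12 / 0.57 = 215.265 sabins.
ΔA needed = 215.265 − 126.694 = 88.571 sabins.
Net gain per m^2: Δα = 0.83 − 0.05 = 0.78.
Area = ΔA/Δα = 88.571/0.78 = 113.6 m^2.

113.6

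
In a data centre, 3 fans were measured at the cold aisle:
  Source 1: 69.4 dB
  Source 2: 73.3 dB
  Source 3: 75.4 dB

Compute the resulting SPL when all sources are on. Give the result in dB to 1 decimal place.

Sum in the linear (power) domain: Σ 10^(Lᵢ/10) = 10^(69.4/10) + 10^(73.3/10) + 10^(75.4/10) = 6.476e+07.
Back to dB: 10·log₁₀ Σ = 78.1 dB.

78.1 dB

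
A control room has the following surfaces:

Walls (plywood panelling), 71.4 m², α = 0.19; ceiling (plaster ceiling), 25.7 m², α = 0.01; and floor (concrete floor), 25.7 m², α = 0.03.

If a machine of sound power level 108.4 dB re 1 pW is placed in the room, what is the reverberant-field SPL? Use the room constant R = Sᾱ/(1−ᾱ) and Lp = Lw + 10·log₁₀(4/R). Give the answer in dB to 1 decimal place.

A = 14.594 sabins; S = 122.8 m².
ᾱ = 0.1188, so room constant R = A/(1−ᾱ) = 16.562 m².
Lp = Lw + 10 log₁₀(4/R) = 108.4 -6.17 = 102.2 dB.

102.2 dB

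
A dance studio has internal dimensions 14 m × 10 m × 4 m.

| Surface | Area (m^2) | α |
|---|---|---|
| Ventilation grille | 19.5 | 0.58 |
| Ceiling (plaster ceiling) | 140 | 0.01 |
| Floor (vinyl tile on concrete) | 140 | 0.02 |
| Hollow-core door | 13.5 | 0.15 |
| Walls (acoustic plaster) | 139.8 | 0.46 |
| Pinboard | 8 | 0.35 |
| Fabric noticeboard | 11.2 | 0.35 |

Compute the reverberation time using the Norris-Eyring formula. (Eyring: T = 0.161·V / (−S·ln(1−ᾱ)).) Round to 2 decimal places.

0.92 s

S = Σ Sᵢ = 472.0 m^2.
Σ(Sᵢαᵢ) = 19.5·0.58 + 140·0.01 + 140·0.02 + 13.5·0.15 + 139.8·0.46 + 8·0.35 + 11.2·0.35 = 88.563.
ᾱ = 88.563 / 472.0 = 0.1876.
Eyring denominator: −S ln(1−ᾱ) = 98.064.
V = 14 × 10 × 4 = 560 m³.
T = 0.161·V/[−S·ln(1−ᾱ)] = 0.161·560/98.064 = 0.92 s.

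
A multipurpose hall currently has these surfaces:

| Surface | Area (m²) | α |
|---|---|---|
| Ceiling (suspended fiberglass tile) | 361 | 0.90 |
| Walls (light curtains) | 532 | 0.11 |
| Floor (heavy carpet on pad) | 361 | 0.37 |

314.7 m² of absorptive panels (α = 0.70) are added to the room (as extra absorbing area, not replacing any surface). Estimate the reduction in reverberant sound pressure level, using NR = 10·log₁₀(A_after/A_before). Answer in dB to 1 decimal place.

Total absorption A_before = 361×0.90 + 532×0.11 + 361×0.37
  = 324.900 + 58.520 + 133.570 = 516.990 m² sabins.
Treatment contributes 314.7·0.70 = 220.290 sabins.
New total A_after = 737.280 sabins.
Reduction = 10 log₁₀(A_after/A_before) = 10 log₁₀(1.4261) = 1.5 dB.

1.5 dB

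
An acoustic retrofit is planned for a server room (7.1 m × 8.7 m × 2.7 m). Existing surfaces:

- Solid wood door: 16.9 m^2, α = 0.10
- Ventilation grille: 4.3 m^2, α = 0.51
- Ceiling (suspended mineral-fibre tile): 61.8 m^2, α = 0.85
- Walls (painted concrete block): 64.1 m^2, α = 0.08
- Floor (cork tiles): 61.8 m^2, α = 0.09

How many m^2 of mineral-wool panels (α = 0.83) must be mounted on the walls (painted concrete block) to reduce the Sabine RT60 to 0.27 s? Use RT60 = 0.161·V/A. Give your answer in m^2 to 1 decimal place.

43.1

A₁ = Σ Sᵢαᵢ = 16.9·0.10 + 4.3·0.51 + 61.8·0.85 + 64.1·0.08 + 61.8·0.09 = 67.103 sabins.
Required A₂ = 0.161·166.779/0.27 = 99.450 sabins.
Absorption to add: 99.450 − 67.103 = 32.347 sabins.
Net gain per m^2: Δα = 0.83 − 0.08 = 0.75.
Panel area = 32.347 / 0.75 = 43.1 m^2.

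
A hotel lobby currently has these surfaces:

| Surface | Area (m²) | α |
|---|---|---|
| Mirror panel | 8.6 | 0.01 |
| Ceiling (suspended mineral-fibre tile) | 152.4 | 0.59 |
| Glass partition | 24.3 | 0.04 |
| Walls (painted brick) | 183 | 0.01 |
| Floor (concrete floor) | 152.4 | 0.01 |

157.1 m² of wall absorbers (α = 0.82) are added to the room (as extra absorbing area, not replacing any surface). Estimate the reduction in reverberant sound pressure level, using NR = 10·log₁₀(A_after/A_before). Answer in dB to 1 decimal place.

A_before = Σ Sᵢαᵢ = 8.6×0.01 + 152.4×0.59 + 24.3×0.04 + 183×0.01 + 152.4×0.01 = 94.328 sabins.
Added absorption = 157.1 × 0.82 = 128.822 sabins.
New total A_after = 223.150 sabins.
NR = 10·log₁₀(223.150/94.328) = 3.7 dB.

3.7 dB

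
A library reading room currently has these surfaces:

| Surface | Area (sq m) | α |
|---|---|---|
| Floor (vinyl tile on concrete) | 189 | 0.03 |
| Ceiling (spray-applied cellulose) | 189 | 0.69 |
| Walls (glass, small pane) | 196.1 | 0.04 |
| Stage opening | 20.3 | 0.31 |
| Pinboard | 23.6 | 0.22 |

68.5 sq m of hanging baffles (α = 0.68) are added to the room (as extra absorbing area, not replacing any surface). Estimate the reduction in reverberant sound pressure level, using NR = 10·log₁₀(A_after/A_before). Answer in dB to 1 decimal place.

1.1 dB

A_before = Σ Sᵢαᵢ = 189*0.03 + 189*0.69 + 196.1*0.04 + 20.3*0.31 + 23.6*0.22 = 155.409 sabins.
Treatment contributes 68.5·0.68 = 46.580 sabins.
New total A_after = 201.989 sabins.
Reduction = 10 log₁₀(A_after/A_before) = 10 log₁₀(1.2997) = 1.1 dB.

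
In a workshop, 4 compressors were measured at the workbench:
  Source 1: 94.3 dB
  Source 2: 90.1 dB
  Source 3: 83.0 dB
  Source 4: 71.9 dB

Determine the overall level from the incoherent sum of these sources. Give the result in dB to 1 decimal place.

95.9 dB

Converting to relative power and adding: 10^(94.3/10) + 10^(90.1/10) + 10^(83.0/10) + 10^(71.9/10) = 3.93e+09.
L_total = 10·log₁₀(3.93e+09) = 95.9 dB.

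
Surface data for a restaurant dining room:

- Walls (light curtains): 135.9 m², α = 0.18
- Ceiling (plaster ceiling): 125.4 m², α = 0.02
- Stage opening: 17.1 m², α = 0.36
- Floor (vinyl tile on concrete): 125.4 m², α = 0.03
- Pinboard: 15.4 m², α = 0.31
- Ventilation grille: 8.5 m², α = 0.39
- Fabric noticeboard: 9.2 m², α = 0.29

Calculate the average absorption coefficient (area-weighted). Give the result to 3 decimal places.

0.109

S = Σ Sᵢ = 135.9 + 125.4 + 17.1 + 125.4 + 15.4 + 8.5 + 9.2 = 436.9 m².
A = 135.9×0.18 + 125.4×0.02 + 17.1×0.36 + 125.4×0.03 + 15.4×0.31 + 8.5×0.39 + 9.2×0.29 = 47.645 sabins.
ᾱ = A/S = 0.109.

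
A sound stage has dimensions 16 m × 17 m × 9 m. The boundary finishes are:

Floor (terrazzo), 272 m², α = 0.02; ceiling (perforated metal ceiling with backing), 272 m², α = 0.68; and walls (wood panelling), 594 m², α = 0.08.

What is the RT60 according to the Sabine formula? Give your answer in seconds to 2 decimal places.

1.66 s

Summing Sᵢαᵢ: 5.440 + 184.960 + 47.520 → A = 237.920 sabins.
Volume V = 16 × 17 × 9 = 2448 m³.
RT60 = 0.161 · V / A = 0.161 × 2448 / 237.920 = 1.66 s.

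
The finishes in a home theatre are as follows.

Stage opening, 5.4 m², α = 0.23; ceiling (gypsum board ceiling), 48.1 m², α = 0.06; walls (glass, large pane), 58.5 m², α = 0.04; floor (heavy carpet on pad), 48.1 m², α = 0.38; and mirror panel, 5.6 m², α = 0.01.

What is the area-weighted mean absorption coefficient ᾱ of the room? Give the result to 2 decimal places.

0.15

S = Σ Sᵢ = 5.4 + 48.1 + 58.5 + 48.1 + 5.6 = 165.7 m².
Σ(Sᵢαᵢ) = 5.4×0.23 + 48.1×0.06 + 58.5×0.04 + 48.1×0.38 + 5.6×0.01 = 24.802.
ᾱ = A/S = 0.15.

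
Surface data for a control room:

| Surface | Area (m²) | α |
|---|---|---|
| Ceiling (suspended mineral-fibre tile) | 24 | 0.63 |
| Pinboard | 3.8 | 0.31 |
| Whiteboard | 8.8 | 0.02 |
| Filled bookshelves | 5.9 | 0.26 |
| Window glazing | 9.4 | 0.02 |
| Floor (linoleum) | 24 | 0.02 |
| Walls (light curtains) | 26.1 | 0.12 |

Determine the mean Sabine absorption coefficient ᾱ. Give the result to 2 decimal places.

0.21

S = Σ Sᵢ = 24 + 3.8 + 8.8 + 5.9 + 9.4 + 24 + 26.1 = 102.0 m².
Weighted sum Σ Sα = 21.808.
ᾱ = A/S = 0.21.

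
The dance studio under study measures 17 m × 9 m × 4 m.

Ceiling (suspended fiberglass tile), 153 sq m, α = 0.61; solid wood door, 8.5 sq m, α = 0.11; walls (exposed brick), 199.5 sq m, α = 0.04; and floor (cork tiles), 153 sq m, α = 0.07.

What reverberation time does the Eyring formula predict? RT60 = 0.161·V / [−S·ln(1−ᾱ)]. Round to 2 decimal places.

0.77 sec

Total surface area S = 153 + 8.5 + 199.5 + 153 = 514.0 sq m.
Absorption A = 153×0.61 + 8.5×0.11 + 199.5×0.04 + 153×0.07 = 112.955 sabins.
ᾱ = 112.955 / 514.0 = 0.2198.
Eyring denominator: −S ln(1−ᾱ) = 127.577.
V = 17 × 9 × 4 = 612 m³.
RT60 = 0.161 × 612 / 127.577 = 0.77 s.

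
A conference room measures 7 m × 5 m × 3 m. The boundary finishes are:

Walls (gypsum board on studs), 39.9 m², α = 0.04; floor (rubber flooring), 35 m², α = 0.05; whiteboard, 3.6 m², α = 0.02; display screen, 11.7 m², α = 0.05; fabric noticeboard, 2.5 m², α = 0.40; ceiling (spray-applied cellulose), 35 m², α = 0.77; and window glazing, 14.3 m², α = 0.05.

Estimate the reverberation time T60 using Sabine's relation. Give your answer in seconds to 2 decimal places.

0.52 s

A = Σ Sᵢαᵢ = 39.9·0.04 + 35·0.05 + 3.6·0.02 + 11.7·0.05 + 2.5·0.40 + 35·0.77 + 14.3·0.05 = 32.668 sabins.
Volume V = 7 × 5 × 3 = 105 m³.
T = 0.161 V/A = 0.161·105/32.668 = 0.52 s.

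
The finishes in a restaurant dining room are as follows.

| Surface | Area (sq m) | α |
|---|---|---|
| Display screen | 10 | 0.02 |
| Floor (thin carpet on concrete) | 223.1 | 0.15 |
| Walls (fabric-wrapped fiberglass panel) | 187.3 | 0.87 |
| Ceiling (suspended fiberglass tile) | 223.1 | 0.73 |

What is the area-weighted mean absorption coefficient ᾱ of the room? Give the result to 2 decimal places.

0.56

Total surface area S = 643.5 sq m.
Weighted sum Σ Sα = 359.479.
ᾱ = 359.479 / 643.5 = 0.56.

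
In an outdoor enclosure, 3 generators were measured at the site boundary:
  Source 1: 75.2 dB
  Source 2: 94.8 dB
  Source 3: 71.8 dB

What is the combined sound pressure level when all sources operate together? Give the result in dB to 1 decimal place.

Σ 10^(Lᵢ/10) = 3.068e+09.
L_total = 10·log₁₀(3.068e+09) = 94.9 dB.

94.9 dB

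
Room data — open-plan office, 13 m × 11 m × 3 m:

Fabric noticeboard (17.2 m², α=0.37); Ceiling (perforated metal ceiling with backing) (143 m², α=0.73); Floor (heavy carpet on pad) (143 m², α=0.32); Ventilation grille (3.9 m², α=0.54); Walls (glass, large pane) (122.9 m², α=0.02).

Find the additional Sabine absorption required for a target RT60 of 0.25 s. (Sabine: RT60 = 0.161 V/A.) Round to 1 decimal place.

Total absorption A₁ = 17.2·0.37 + 143·0.73 + 143·0.32 + 3.9·0.54 + 122.9·0.02
  = 6.364 + 104.390 + 45.760 + 2.106 + 2.458 = 161.078 m² sabins.
For T = 0.25 s, need A₂ = 0.161·V/T = 0.161·429/0.25 = 276.276 sabins.
ΔA = A₂ − A₁ = 276.276 − 161.078 = 115.2 sabins.

115.2 sabins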